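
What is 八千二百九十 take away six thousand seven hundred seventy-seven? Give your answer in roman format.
Convert 八千二百九十 (Chinese numeral) → 8×1000 + 2×100 + 9×10 = 8290 (decimal)
Convert six thousand seven hundred seventy-seven (English words) → 6×1000 + 7×100 + 77 = 6777 (decimal)
Compute 8290 - 6777 = 1513
Convert 1513 (decimal) → 1513 = 1000 + 500 + 10 + 1 + 1 + 1 → MDXIII (Roman numeral)
MDXIII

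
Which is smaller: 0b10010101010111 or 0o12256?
Convert 0b10010101010111 (binary) → 8192 + 1024 + 256 + 64 + 16 + 4 + 2 + 1 = 9559 (decimal)
Convert 0o12256 (octal) → 1×4096 + 2×512 + 2×64 + 5×8 + 6 = 5294 (decimal)
Compare 9559 vs 5294: smaller = 5294
5294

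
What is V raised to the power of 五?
Convert V (Roman numeral) → 5 (decimal)
Convert 五 (Chinese numeral) → 5 (decimal)
Compute 5 ^ 5 = 3125
3125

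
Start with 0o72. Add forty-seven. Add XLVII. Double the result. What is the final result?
Convert 0o72 (octal) → 7×8 + 2 = 58 (decimal)
Start: 58
Convert forty-seven (English words) → 47 (decimal)
58 + 47 = 105
Convert XLVII (Roman numeral) → 40 + 5 + 1 + 1 = 47 (decimal)
105 + 47 = 152
152 × 2 = 304
304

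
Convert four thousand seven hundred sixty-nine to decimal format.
Convert four thousand seven hundred sixty-nine (English words) → 4×1000 + 7×100 + 69 = 4769 (decimal)
4769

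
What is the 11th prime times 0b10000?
Convert the 11th prime (prime index) → 31 (decimal)
Convert 0b10000 (binary) → 16 (decimal)
Compute 31 × 16 = 496
496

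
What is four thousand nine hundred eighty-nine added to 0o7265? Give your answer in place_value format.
Convert four thousand nine hundred eighty-nine (English words) → 4×1000 + 9×100 + 89 = 4989 (decimal)
Convert 0o7265 (octal) → 7×512 + 2×64 + 6×8 + 5 = 3765 (decimal)
Compute 4989 + 3765 = 8754
Convert 8754 (decimal) → 8754 = 8×1000 + 7×100 + 5×10 + 4 → 8 thousands, 7 hundreds, 5 tens, 4 ones (place-value notation)
8 thousands, 7 hundreds, 5 tens, 4 ones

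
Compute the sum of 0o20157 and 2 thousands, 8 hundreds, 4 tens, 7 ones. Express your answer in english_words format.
Convert 0o20157 (octal) → 2×4096 + 1×64 + 5×8 + 7 = 8303 (decimal)
Convert 2 thousands, 8 hundreds, 4 tens, 7 ones (place-value notation) → 2×1000 + 8×100 + 4×10 + 7 = 2847 (decimal)
Compute 8303 + 2847 = 11150
Convert 11150 (decimal) → 11150 = 11×1000 + 1×100 + 50 → eleven thousand one hundred fifty (English words)
eleven thousand one hundred fifty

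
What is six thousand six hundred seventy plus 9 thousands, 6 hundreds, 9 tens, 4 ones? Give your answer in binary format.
Convert six thousand six hundred seventy (English words) → 6×1000 + 6×100 + 70 = 6670 (decimal)
Convert 9 thousands, 6 hundreds, 9 tens, 4 ones (place-value notation) → 9×1000 + 6×100 + 9×10 + 4 = 9694 (decimal)
Compute 6670 + 9694 = 16364
Convert 16364 (decimal) → 16364 = 8192 + 4096 + 2048 + 1024 + 512 + 256 + 128 + 64 + 32 + 8 + 4 → 0b11111111101100 (binary)
0b11111111101100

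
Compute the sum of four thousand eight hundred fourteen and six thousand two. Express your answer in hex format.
Convert four thousand eight hundred fourteen (English words) → 4×1000 + 8×100 + 14 = 4814 (decimal)
Convert six thousand two (English words) → 6×1000 + 2 = 6002 (decimal)
Compute 4814 + 6002 = 10816
Convert 10816 (decimal) → 10816 = 2×4096 + 10×256 + 4×16 → 0x2A40 (hexadecimal)
0x2A40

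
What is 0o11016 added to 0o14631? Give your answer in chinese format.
Convert 0o11016 (octal) → 1×4096 + 1×512 + 1×8 + 6 = 4622 (decimal)
Convert 0o14631 (octal) → 1×4096 + 4×512 + 6×64 + 3×8 + 1 = 6553 (decimal)
Compute 4622 + 6553 = 11175
Convert 11175 (decimal) → 11175 = 1×10000 + 1×1000 + 1×100 + 7×10 + 5 → 一万一千一百七十五 (Chinese numeral)
一万一千一百七十五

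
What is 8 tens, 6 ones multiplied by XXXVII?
Convert 8 tens, 6 ones (place-value notation) → 8×10 + 6 = 86 (decimal)
Convert XXXVII (Roman numeral) → 10 + 10 + 10 + 5 + 1 + 1 = 37 (decimal)
Compute 86 × 37 = 3182
3182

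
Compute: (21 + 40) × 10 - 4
Parentheses first: 21 + 40 = 61
Multiply: 61 × 10 = 610
Subtract: 610 - 4 = 606
606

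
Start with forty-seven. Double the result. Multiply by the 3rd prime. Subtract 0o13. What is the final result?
Convert forty-seven (English words) → 47 (decimal)
Start: 47
47 × 2 = 94
Convert the 3rd prime (prime index) → 5 (decimal)
94 × 5 = 470
Convert 0o13 (octal) → 1×8 + 3 = 11 (decimal)
470 - 11 = 459
459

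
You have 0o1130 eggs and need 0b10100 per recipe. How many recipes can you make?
Convert 0o1130 (octal) → 1×512 + 1×64 + 3×8 = 600 (decimal)
Convert 0b10100 (binary) → 16 + 4 = 20 (decimal)
Compute 600 ÷ 20 = 30
30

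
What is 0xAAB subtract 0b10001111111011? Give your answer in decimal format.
Convert 0xAAB (hexadecimal) → 10×256 + 10×16 + 11 = 2731 (decimal)
Convert 0b10001111111011 (binary) → 8192 + 512 + 256 + 128 + 64 + 32 + 16 + 8 + 2 + 1 = 9211 (decimal)
Compute 2731 - 9211 = -6480
-6480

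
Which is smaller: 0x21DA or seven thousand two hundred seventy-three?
Convert 0x21DA (hexadecimal) → 2×4096 + 1×256 + 13×16 + 10 = 8666 (decimal)
Convert seven thousand two hundred seventy-three (English words) → 7×1000 + 2×100 + 73 = 7273 (decimal)
Compare 8666 vs 7273: smaller = 7273
7273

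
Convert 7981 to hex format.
Convert 7981 (decimal) → 7981 = 1×4096 + 15×256 + 2×16 + 13 → 0x1F2D (hexadecimal)
0x1F2D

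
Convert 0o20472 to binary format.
Convert 0o20472 (octal) → 2×4096 + 4×64 + 7×8 + 2 = 8506 (decimal)
Convert 8506 (decimal) → 8506 = 8192 + 256 + 32 + 16 + 8 + 2 → 0b10000100111010 (binary)
0b10000100111010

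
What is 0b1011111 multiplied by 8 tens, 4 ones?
Convert 0b1011111 (binary) → 64 + 16 + 8 + 4 + 2 + 1 = 95 (decimal)
Convert 8 tens, 4 ones (place-value notation) → 8×10 + 4 = 84 (decimal)
Compute 95 × 84 = 7980
7980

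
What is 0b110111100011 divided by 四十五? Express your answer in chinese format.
Convert 0b110111100011 (binary) → 2048 + 1024 + 256 + 128 + 64 + 32 + 2 + 1 = 3555 (decimal)
Convert 四十五 (Chinese numeral) → 4×10 + 5 = 45 (decimal)
Compute 3555 ÷ 45 = 79
Convert 79 (decimal) → 79 = 7×10 + 9 → 七十九 (Chinese numeral)
七十九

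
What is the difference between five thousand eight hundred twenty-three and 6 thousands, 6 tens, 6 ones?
Convert five thousand eight hundred twenty-three (English words) → 5×1000 + 8×100 + 23 = 5823 (decimal)
Convert 6 thousands, 6 tens, 6 ones (place-value notation) → 6×1000 + 6×10 + 6 = 6066 (decimal)
Difference: |5823 - 6066| = 243
243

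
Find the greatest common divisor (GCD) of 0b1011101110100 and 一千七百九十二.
Convert 0b1011101110100 (binary) → 4096 + 1024 + 512 + 256 + 64 + 32 + 16 + 4 = 6004 (decimal)
Convert 一千七百九十二 (Chinese numeral) → 1×1000 + 7×100 + 9×10 + 2 = 1792 (decimal)
Compute gcd(6004, 1792) = 4
4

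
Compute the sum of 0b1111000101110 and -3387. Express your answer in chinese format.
Convert 0b1111000101110 (binary) → 4096 + 2048 + 1024 + 512 + 32 + 8 + 4 + 2 = 7726 (decimal)
Compute 7726 + -3387 = 4339
Convert 4339 (decimal) → 4339 = 4×1000 + 3×100 + 3×10 + 9 → 四千三百三十九 (Chinese numeral)
四千三百三十九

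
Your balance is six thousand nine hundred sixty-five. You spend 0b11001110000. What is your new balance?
Convert six thousand nine hundred sixty-five (English words) → 6×1000 + 9×100 + 65 = 6965 (decimal)
Convert 0b11001110000 (binary) → 1024 + 512 + 64 + 32 + 16 = 1648 (decimal)
Compute 6965 - 1648 = 5317
5317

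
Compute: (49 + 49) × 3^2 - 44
Convert 3^2 (power) → 9 (decimal)
Expression in decimal: (49 + 49) × 9 - 44
Parentheses first: 49 + 49 = 98
Multiply: 98 × 9 = 882
Subtract: 882 - 44 = 838
838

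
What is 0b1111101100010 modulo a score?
Convert 0b1111101100010 (binary) → 4096 + 2048 + 1024 + 512 + 256 + 64 + 32 + 2 = 8034 (decimal)
Convert a score (colloquial) → 20 (decimal)
Compute 8034 mod 20 = 14
14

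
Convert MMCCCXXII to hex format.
Convert MMCCCXXII (Roman numeral) → 1000 + 1000 + 100 + 100 + 100 + 10 + 10 + 1 + 1 = 2322 (decimal)
Convert 2322 (decimal) → 2322 = 9×256 + 1×16 + 2 → 0x912 (hexadecimal)
0x912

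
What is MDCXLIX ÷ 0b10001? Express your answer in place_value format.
Convert MDCXLIX (Roman numeral) → 1000 + 500 + 100 + 40 + 9 = 1649 (decimal)
Convert 0b10001 (binary) → 16 + 1 = 17 (decimal)
Compute 1649 ÷ 17 = 97
Convert 97 (decimal) → 97 = 9×10 + 7 → 9 tens, 7 ones (place-value notation)
9 tens, 7 ones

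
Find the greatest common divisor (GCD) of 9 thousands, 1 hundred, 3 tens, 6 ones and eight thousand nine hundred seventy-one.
Convert 9 thousands, 1 hundred, 3 tens, 6 ones (place-value notation) → 9×1000 + 1×100 + 3×10 + 6 = 9136 (decimal)
Convert eight thousand nine hundred seventy-one (English words) → 8×1000 + 9×100 + 71 = 8971 (decimal)
Compute gcd(9136, 8971) = 1
1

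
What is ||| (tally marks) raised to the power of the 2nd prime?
Convert ||| (tally marks) → 3 (decimal)
Convert the 2nd prime (prime index) → 3 (decimal)
Compute 3 ^ 3 = 27
27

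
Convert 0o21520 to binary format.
Convert 0o21520 (octal) → 2×4096 + 1×512 + 5×64 + 2×8 = 9040 (decimal)
Convert 9040 (decimal) → 9040 = 8192 + 512 + 256 + 64 + 16 → 0b10001101010000 (binary)
0b10001101010000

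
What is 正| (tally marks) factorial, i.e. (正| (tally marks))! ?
Convert 正| (tally marks) → 5 + 1 = 6 (decimal)
Compute 6! = 720
720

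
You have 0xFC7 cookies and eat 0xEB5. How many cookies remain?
Convert 0xFC7 (hexadecimal) → 15×256 + 12×16 + 7 = 4039 (decimal)
Convert 0xEB5 (hexadecimal) → 14×256 + 11×16 + 5 = 3765 (decimal)
Compute 4039 - 3765 = 274
274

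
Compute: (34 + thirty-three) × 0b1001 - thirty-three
Convert thirty-three (English words) → 33 (decimal)
Convert 0b1001 (binary) → 8 + 1 = 9 (decimal)
Convert thirty-three (English words) → 33 (decimal)
Expression in decimal: (34 + 33) × 9 - 33
Parentheses first: 34 + 33 = 67
Multiply: 67 × 9 = 603
Subtract: 603 - 33 = 570
570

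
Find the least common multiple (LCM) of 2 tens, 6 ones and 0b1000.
Convert 2 tens, 6 ones (place-value notation) → 2×10 + 6 = 26 (decimal)
Convert 0b1000 (binary) → 8 (decimal)
Compute lcm(26, 8) = 104
104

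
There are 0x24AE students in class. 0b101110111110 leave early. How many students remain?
Convert 0x24AE (hexadecimal) → 2×4096 + 4×256 + 10×16 + 14 = 9390 (decimal)
Convert 0b101110111110 (binary) → 2048 + 512 + 256 + 128 + 32 + 16 + 8 + 4 + 2 = 3006 (decimal)
Compute 9390 - 3006 = 6384
6384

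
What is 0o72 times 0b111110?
Convert 0o72 (octal) → 7×8 + 2 = 58 (decimal)
Convert 0b111110 (binary) → 32 + 16 + 8 + 4 + 2 = 62 (decimal)
Compute 58 × 62 = 3596
3596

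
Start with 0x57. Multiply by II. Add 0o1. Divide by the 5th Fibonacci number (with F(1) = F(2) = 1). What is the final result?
Convert 0x57 (hexadecimal) → 5×16 + 7 = 87 (decimal)
Start: 87
Convert II (Roman numeral) → 1 + 1 = 2 (decimal)
87 × 2 = 174
Convert 0o1 (octal) → 1 (decimal)
174 + 1 = 175
Convert the 5th Fibonacci number (with F(1) = F(2) = 1) (Fibonacci index) → 1, 1, 2, 3, 5 → 5 (decimal)
175 ÷ 5 = 35
35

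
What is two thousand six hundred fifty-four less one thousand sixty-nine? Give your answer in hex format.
Convert two thousand six hundred fifty-four (English words) → 2×1000 + 6×100 + 54 = 2654 (decimal)
Convert one thousand sixty-nine (English words) → 1×1000 + 69 = 1069 (decimal)
Compute 2654 - 1069 = 1585
Convert 1585 (decimal) → 1585 = 6×256 + 3×16 + 1 → 0x631 (hexadecimal)
0x631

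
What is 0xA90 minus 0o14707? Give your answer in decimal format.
Convert 0xA90 (hexadecimal) → 10×256 + 9×16 = 2704 (decimal)
Convert 0o14707 (octal) → 1×4096 + 4×512 + 7×64 + 7 = 6599 (decimal)
Compute 2704 - 6599 = -3895
-3895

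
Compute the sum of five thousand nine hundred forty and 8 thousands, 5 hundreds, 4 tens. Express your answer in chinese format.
Convert five thousand nine hundred forty (English words) → 5×1000 + 9×100 + 40 = 5940 (decimal)
Convert 8 thousands, 5 hundreds, 4 tens (place-value notation) → 8×1000 + 5×100 + 4×10 = 8540 (decimal)
Compute 5940 + 8540 = 14480
Convert 14480 (decimal) → 14480 = 1×10000 + 4×1000 + 4×100 + 8×10 → 一万四千四百八十 (Chinese numeral)
一万四千四百八十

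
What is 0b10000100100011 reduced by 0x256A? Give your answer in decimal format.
Convert 0b10000100100011 (binary) → 8192 + 256 + 32 + 2 + 1 = 8483 (decimal)
Convert 0x256A (hexadecimal) → 2×4096 + 5×256 + 6×16 + 10 = 9578 (decimal)
Compute 8483 - 9578 = -1095
-1095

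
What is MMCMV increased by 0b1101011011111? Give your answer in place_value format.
Convert MMCMV (Roman numeral) → 1000 + 1000 + 900 + 5 = 2905 (decimal)
Convert 0b1101011011111 (binary) → 4096 + 2048 + 512 + 128 + 64 + 16 + 8 + 4 + 2 + 1 = 6879 (decimal)
Compute 2905 + 6879 = 9784
Convert 9784 (decimal) → 9784 = 9×1000 + 7×100 + 8×10 + 4 → 9 thousands, 7 hundreds, 8 tens, 4 ones (place-value notation)
9 thousands, 7 hundreds, 8 tens, 4 ones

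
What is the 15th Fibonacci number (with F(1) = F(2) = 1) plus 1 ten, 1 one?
The 15th Fibonacci number (with F(1) = F(2) = 1): 1, 1, 2, 3, 5, 8, 13, 21, 34, 55, 89, 144, 233, 377, 610 → 610
Convert 1 ten, 1 one (place-value notation) → 1×10 + 1 = 11 (decimal)
Compute 610 + 11 = 621
621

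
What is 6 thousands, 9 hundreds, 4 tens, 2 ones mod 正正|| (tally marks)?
Convert 6 thousands, 9 hundreds, 4 tens, 2 ones (place-value notation) → 6×1000 + 9×100 + 4×10 + 2 = 6942 (decimal)
Convert 正正|| (tally marks) → 5 + 5 + 2 = 12 (decimal)
Compute 6942 mod 12 = 6
6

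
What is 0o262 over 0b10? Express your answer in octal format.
Convert 0o262 (octal) → 2×64 + 6×8 + 2 = 178 (decimal)
Convert 0b10 (binary) → 2 (decimal)
Compute 178 ÷ 2 = 89
Convert 89 (decimal) → 89 = 1×64 + 3×8 + 1 → 0o131 (octal)
0o131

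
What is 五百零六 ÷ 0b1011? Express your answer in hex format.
Convert 五百零六 (Chinese numeral) → 5×100 + 6 = 506 (decimal)
Convert 0b1011 (binary) → 8 + 2 + 1 = 11 (decimal)
Compute 506 ÷ 11 = 46
Convert 46 (decimal) → 46 = 2×16 + 14 → 0x2E (hexadecimal)
0x2E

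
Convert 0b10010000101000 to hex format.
Convert 0b10010000101000 (binary) → 8192 + 1024 + 32 + 8 = 9256 (decimal)
Convert 9256 (decimal) → 9256 = 2×4096 + 4×256 + 2×16 + 8 → 0x2428 (hexadecimal)
0x2428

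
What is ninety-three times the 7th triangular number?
Convert ninety-three (English words) → 93 (decimal)
Convert the 7th triangular number (triangular index) → 7×8/2 = 28 (decimal)
Compute 93 × 28 = 2604
2604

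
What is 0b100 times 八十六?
Convert 0b100 (binary) → 4 (decimal)
Convert 八十六 (Chinese numeral) → 8×10 + 6 = 86 (decimal)
Compute 4 × 86 = 344
344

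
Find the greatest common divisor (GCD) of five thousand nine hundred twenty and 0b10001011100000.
Convert five thousand nine hundred twenty (English words) → 5×1000 + 9×100 + 20 = 5920 (decimal)
Convert 0b10001011100000 (binary) → 8192 + 512 + 128 + 64 + 32 = 8928 (decimal)
Compute gcd(5920, 8928) = 32
32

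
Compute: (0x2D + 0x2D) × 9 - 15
Convert 0x2D (hexadecimal) → 2×16 + 13 = 45 (decimal)
Convert 0x2D (hexadecimal) → 2×16 + 13 = 45 (decimal)
Expression in decimal: (45 + 45) × 9 - 15
Parentheses first: 45 + 45 = 90
Multiply: 90 × 9 = 810
Subtract: 810 - 15 = 795
795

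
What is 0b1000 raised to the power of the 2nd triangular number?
Convert 0b1000 (binary) → 8 (decimal)
Convert the 2nd triangular number (triangular index) → 2×3/2 = 3 (decimal)
Compute 8 ^ 3 = 512
512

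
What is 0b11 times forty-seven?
Convert 0b11 (binary) → 2 + 1 = 3 (decimal)
Convert forty-seven (English words) → 47 (decimal)
Compute 3 × 47 = 141
141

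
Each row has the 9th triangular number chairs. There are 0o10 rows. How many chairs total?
Convert the 9th triangular number (triangular index) → 9×10/2 = 45 (decimal)
Convert 0o10 (octal) → 1×8 = 8 (decimal)
Compute 45 × 8 = 360
360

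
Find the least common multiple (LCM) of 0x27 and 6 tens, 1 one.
Convert 0x27 (hexadecimal) → 2×16 + 7 = 39 (decimal)
Convert 6 tens, 1 one (place-value notation) → 6×10 + 1 = 61 (decimal)
Compute lcm(39, 61) = 2379
2379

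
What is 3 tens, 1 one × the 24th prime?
Convert 3 tens, 1 one (place-value notation) → 3×10 + 1 = 31 (decimal)
Convert the 24th prime (prime index) → 89 (decimal)
Compute 31 × 89 = 2759
2759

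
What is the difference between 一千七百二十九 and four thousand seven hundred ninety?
Convert 一千七百二十九 (Chinese numeral) → 1×1000 + 7×100 + 2×10 + 9 = 1729 (decimal)
Convert four thousand seven hundred ninety (English words) → 4×1000 + 7×100 + 90 = 4790 (decimal)
Difference: |1729 - 4790| = 3061
3061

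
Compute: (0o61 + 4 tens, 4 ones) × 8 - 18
Convert 0o61 (octal) → 6×8 + 1 = 49 (decimal)
Convert 4 tens, 4 ones (place-value notation) → 4×10 + 4 = 44 (decimal)
Expression in decimal: (49 + 44) × 8 - 18
Parentheses first: 49 + 44 = 93
Multiply: 93 × 8 = 744
Subtract: 744 - 18 = 726
726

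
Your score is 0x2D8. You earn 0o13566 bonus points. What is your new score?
Convert 0x2D8 (hexadecimal) → 2×256 + 13×16 + 8 = 728 (decimal)
Convert 0o13566 (octal) → 1×4096 + 3×512 + 5×64 + 6×8 + 6 = 6006 (decimal)
Compute 728 + 6006 = 6734
6734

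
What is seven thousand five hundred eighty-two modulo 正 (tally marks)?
Convert seven thousand five hundred eighty-two (English words) → 7×1000 + 5×100 + 82 = 7582 (decimal)
Convert 正 (tally marks) → 5 (decimal)
Compute 7582 mod 5 = 2
2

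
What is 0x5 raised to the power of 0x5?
Convert 0x5 (hexadecimal) → 5 (decimal)
Convert 0x5 (hexadecimal) → 5 (decimal)
Compute 5 ^ 5 = 3125
3125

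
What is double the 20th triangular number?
The 20th triangular number = 20×21/2 = 210
Compute 210 × 2 = 420
420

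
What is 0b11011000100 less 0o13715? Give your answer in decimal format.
Convert 0b11011000100 (binary) → 1024 + 512 + 128 + 64 + 4 = 1732 (decimal)
Convert 0o13715 (octal) → 1×4096 + 3×512 + 7×64 + 1×8 + 5 = 6093 (decimal)
Compute 1732 - 6093 = -4361
-4361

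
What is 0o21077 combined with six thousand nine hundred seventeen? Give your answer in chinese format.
Convert 0o21077 (octal) → 2×4096 + 1×512 + 7×8 + 7 = 8767 (decimal)
Convert six thousand nine hundred seventeen (English words) → 6×1000 + 9×100 + 17 = 6917 (decimal)
Compute 8767 + 6917 = 15684
Convert 15684 (decimal) → 15684 = 1×10000 + 5×1000 + 6×100 + 8×10 + 4 → 一万五千六百八十四 (Chinese numeral)
一万五千六百八十四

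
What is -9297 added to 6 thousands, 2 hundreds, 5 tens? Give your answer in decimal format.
Convert 6 thousands, 2 hundreds, 5 tens (place-value notation) → 6×1000 + 2×100 + 5×10 = 6250 (decimal)
Compute -9297 + 6250 = -3047
-3047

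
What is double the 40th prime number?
The 40th prime number = 173
Compute 173 × 2 = 346
346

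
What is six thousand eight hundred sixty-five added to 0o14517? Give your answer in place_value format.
Convert six thousand eight hundred sixty-five (English words) → 6×1000 + 8×100 + 65 = 6865 (decimal)
Convert 0o14517 (octal) → 1×4096 + 4×512 + 5×64 + 1×8 + 7 = 6479 (decimal)
Compute 6865 + 6479 = 13344
Convert 13344 (decimal) → 13344 = 13×1000 + 3×100 + 4×10 + 4 → 13 thousands, 3 hundreds, 4 tens, 4 ones (place-value notation)
13 thousands, 3 hundreds, 4 tens, 4 ones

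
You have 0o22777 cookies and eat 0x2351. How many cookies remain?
Convert 0o22777 (octal) → 2×4096 + 2×512 + 7×64 + 7×8 + 7 = 9727 (decimal)
Convert 0x2351 (hexadecimal) → 2×4096 + 3×256 + 5×16 + 1 = 9041 (decimal)
Compute 9727 - 9041 = 686
686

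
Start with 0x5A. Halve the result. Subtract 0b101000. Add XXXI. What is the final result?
Convert 0x5A (hexadecimal) → 5×16 + 10 = 90 (decimal)
Start: 90
90 ÷ 2 = 45
Convert 0b101000 (binary) → 32 + 8 = 40 (decimal)
45 - 40 = 5
Convert XXXI (Roman numeral) → 10 + 10 + 10 + 1 = 31 (decimal)
5 + 31 = 36
36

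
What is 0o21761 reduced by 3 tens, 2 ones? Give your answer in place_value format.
Convert 0o21761 (octal) → 2×4096 + 1×512 + 7×64 + 6×8 + 1 = 9201 (decimal)
Convert 3 tens, 2 ones (place-value notation) → 3×10 + 2 = 32 (decimal)
Compute 9201 - 32 = 9169
Convert 9169 (decimal) → 9169 = 9×1000 + 1×100 + 6×10 + 9 → 9 thousands, 1 hundred, 6 tens, 9 ones (place-value notation)
9 thousands, 1 hundred, 6 tens, 9 ones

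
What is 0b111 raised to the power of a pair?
Convert 0b111 (binary) → 4 + 2 + 1 = 7 (decimal)
Convert a pair (colloquial) → 2 (decimal)
Compute 7 ^ 2 = 49
49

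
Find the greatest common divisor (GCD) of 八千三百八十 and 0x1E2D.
Convert 八千三百八十 (Chinese numeral) → 8×1000 + 3×100 + 8×10 = 8380 (decimal)
Convert 0x1E2D (hexadecimal) → 1×4096 + 14×256 + 2×16 + 13 = 7725 (decimal)
Compute gcd(8380, 7725) = 5
5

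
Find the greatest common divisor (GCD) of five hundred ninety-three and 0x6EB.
Convert five hundred ninety-three (English words) → 5×100 + 93 = 593 (decimal)
Convert 0x6EB (hexadecimal) → 6×256 + 14×16 + 11 = 1771 (decimal)
Compute gcd(593, 1771) = 1
1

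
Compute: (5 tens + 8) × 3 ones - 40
Convert 5 tens (place-value notation) → 5×10 = 50 (decimal)
Convert 3 ones (place-value notation) → 3 (decimal)
Expression in decimal: (50 + 8) × 3 - 40
Parentheses first: 50 + 8 = 58
Multiply: 58 × 3 = 174
Subtract: 174 - 40 = 134
134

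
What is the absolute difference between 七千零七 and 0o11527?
Convert 七千零七 (Chinese numeral) → 7×1000 + 7 = 7007 (decimal)
Convert 0o11527 (octal) → 1×4096 + 1×512 + 5×64 + 2×8 + 7 = 4951 (decimal)
Compute |7007 - 4951| = 2056
2056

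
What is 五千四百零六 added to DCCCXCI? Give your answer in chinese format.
Convert 五千四百零六 (Chinese numeral) → 5×1000 + 4×100 + 6 = 5406 (decimal)
Convert DCCCXCI (Roman numeral) → 500 + 100 + 100 + 100 + 90 + 1 = 891 (decimal)
Compute 5406 + 891 = 6297
Convert 6297 (decimal) → 6297 = 6×1000 + 2×100 + 9×10 + 7 → 六千二百九十七 (Chinese numeral)
六千二百九十七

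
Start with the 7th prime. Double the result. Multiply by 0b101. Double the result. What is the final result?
Convert the 7th prime (prime index) → 17 (decimal)
Start: 17
17 × 2 = 34
Convert 0b101 (binary) → 4 + 1 = 5 (decimal)
34 × 5 = 170
170 × 2 = 340
340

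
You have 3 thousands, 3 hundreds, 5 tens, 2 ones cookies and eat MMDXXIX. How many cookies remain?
Convert 3 thousands, 3 hundreds, 5 tens, 2 ones (place-value notation) → 3×1000 + 3×100 + 5×10 + 2 = 3352 (decimal)
Convert MMDXXIX (Roman numeral) → 1000 + 1000 + 500 + 10 + 10 + 9 = 2529 (decimal)
Compute 3352 - 2529 = 823
823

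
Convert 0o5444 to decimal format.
Convert 0o5444 (octal) → 5×512 + 4×64 + 4×8 + 4 = 2852 (decimal)
2852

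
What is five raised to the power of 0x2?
Convert five (English words) → 5 (decimal)
Convert 0x2 (hexadecimal) → 2 (decimal)
Compute 5 ^ 2 = 25
25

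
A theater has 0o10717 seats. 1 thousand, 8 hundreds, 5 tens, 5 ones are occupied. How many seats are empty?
Convert 0o10717 (octal) → 1×4096 + 7×64 + 1×8 + 7 = 4559 (decimal)
Convert 1 thousand, 8 hundreds, 5 tens, 5 ones (place-value notation) → 1×1000 + 8×100 + 5×10 + 5 = 1855 (decimal)
Compute 4559 - 1855 = 2704
2704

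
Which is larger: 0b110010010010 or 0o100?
Convert 0b110010010010 (binary) → 2048 + 1024 + 128 + 16 + 2 = 3218 (decimal)
Convert 0o100 (octal) → 1×64 = 64 (decimal)
Compare 3218 vs 64: larger = 3218
3218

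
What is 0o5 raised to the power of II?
Convert 0o5 (octal) → 5 (decimal)
Convert II (Roman numeral) → 1 + 1 = 2 (decimal)
Compute 5 ^ 2 = 25
25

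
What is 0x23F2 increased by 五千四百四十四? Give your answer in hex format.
Convert 0x23F2 (hexadecimal) → 2×4096 + 3×256 + 15×16 + 2 = 9202 (decimal)
Convert 五千四百四十四 (Chinese numeral) → 5×1000 + 4×100 + 4×10 + 4 = 5444 (decimal)
Compute 9202 + 5444 = 14646
Convert 14646 (decimal) → 14646 = 3×4096 + 9×256 + 3×16 + 6 → 0x3936 (hexadecimal)
0x3936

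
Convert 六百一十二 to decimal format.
Convert 六百一十二 (Chinese numeral) → 6×100 + 1×10 + 2 = 612 (decimal)
612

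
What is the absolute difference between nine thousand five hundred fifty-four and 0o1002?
Convert nine thousand five hundred fifty-four (English words) → 9×1000 + 5×100 + 54 = 9554 (decimal)
Convert 0o1002 (octal) → 1×512 + 2 = 514 (decimal)
Compute |9554 - 514| = 9040
9040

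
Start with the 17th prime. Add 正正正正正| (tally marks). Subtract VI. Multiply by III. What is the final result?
Convert the 17th prime (prime index) → 59 (decimal)
Start: 59
Convert 正正正正正| (tally marks) → 5 + 5 + 5 + 5 + 5 + 1 = 26 (decimal)
59 + 26 = 85
Convert VI (Roman numeral) → 5 + 1 = 6 (decimal)
85 - 6 = 79
Convert III (Roman numeral) → 1 + 1 + 1 = 3 (decimal)
79 × 3 = 237
237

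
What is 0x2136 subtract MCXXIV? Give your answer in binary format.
Convert 0x2136 (hexadecimal) → 2×4096 + 1×256 + 3×16 + 6 = 8502 (decimal)
Convert MCXXIV (Roman numeral) → 1000 + 100 + 10 + 10 + 4 = 1124 (decimal)
Compute 8502 - 1124 = 7378
Convert 7378 (decimal) → 7378 = 4096 + 2048 + 1024 + 128 + 64 + 16 + 2 → 0b1110011010010 (binary)
0b1110011010010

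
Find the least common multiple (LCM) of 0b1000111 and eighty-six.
Convert 0b1000111 (binary) → 64 + 4 + 2 + 1 = 71 (decimal)
Convert eighty-six (English words) → 86 (decimal)
Compute lcm(71, 86) = 6106
6106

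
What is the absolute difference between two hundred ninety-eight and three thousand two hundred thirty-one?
Convert two hundred ninety-eight (English words) → 2×100 + 98 = 298 (decimal)
Convert three thousand two hundred thirty-one (English words) → 3×1000 + 2×100 + 31 = 3231 (decimal)
Compute |298 - 3231| = 2933
2933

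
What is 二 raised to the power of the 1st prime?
Convert 二 (Chinese numeral) → 2 (decimal)
Convert the 1st prime (prime index) → 2 (decimal)
Compute 2 ^ 2 = 4
4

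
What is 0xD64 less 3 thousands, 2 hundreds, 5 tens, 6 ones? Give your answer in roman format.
Convert 0xD64 (hexadecimal) → 13×256 + 6×16 + 4 = 3428 (decimal)
Convert 3 thousands, 2 hundreds, 5 tens, 6 ones (place-value notation) → 3×1000 + 2×100 + 5×10 + 6 = 3256 (decimal)
Compute 3428 - 3256 = 172
Convert 172 (decimal) → 172 = 100 + 50 + 10 + 10 + 1 + 1 → CLXXII (Roman numeral)
CLXXII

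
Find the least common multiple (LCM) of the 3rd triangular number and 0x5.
Convert the 3rd triangular number (triangular index) → 3×4/2 = 6 (decimal)
Convert 0x5 (hexadecimal) → 5 (decimal)
Compute lcm(6, 5) = 30
30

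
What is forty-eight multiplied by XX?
Convert forty-eight (English words) → 48 (decimal)
Convert XX (Roman numeral) → 10 + 10 = 20 (decimal)
Compute 48 × 20 = 960
960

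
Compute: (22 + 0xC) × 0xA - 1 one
Convert 0xC (hexadecimal) → 12 (decimal)
Convert 0xA (hexadecimal) → 10 (decimal)
Convert 1 one (place-value notation) → 1 (decimal)
Expression in decimal: (22 + 12) × 10 - 1
Parentheses first: 22 + 12 = 34
Multiply: 34 × 10 = 340
Subtract: 340 - 1 = 339
339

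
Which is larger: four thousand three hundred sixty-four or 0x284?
Convert four thousand three hundred sixty-four (English words) → 4×1000 + 3×100 + 64 = 4364 (decimal)
Convert 0x284 (hexadecimal) → 2×256 + 8×16 + 4 = 644 (decimal)
Compare 4364 vs 644: larger = 4364
4364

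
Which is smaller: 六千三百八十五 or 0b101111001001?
Convert 六千三百八十五 (Chinese numeral) → 6×1000 + 3×100 + 8×10 + 5 = 6385 (decimal)
Convert 0b101111001001 (binary) → 2048 + 512 + 256 + 128 + 64 + 8 + 1 = 3017 (decimal)
Compare 6385 vs 3017: smaller = 3017
3017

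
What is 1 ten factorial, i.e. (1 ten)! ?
Convert 1 ten (place-value notation) → 1×10 = 10 (decimal)
Compute 10! = 3628800
3628800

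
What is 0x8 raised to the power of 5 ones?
Convert 0x8 (hexadecimal) → 8 (decimal)
Convert 5 ones (place-value notation) → 5 (decimal)
Compute 8 ^ 5 = 32768
32768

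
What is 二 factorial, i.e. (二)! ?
Convert 二 (Chinese numeral) → 2 (decimal)
Compute 2! = 2
2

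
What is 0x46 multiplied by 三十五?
Convert 0x46 (hexadecimal) → 4×16 + 6 = 70 (decimal)
Convert 三十五 (Chinese numeral) → 3×10 + 5 = 35 (decimal)
Compute 70 × 35 = 2450
2450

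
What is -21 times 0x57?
Convert 0x57 (hexadecimal) → 5×16 + 7 = 87 (decimal)
Compute -21 × 87 = -1827
-1827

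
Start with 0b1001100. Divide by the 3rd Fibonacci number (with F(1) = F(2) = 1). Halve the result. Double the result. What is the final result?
Convert 0b1001100 (binary) → 64 + 8 + 4 = 76 (decimal)
Start: 76
Convert the 3rd Fibonacci number (with F(1) = F(2) = 1) (Fibonacci index) → 1, 1, 2 → 2 (decimal)
76 ÷ 2 = 38
38 ÷ 2 = 19
19 × 2 = 38
38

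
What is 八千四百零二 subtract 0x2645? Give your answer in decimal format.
Convert 八千四百零二 (Chinese numeral) → 8×1000 + 4×100 + 2 = 8402 (decimal)
Convert 0x2645 (hexadecimal) → 2×4096 + 6×256 + 4×16 + 5 = 9797 (decimal)
Compute 8402 - 9797 = -1395
-1395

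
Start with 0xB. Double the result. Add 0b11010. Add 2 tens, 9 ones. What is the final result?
Convert 0xB (hexadecimal) → 11 (decimal)
Start: 11
11 × 2 = 22
Convert 0b11010 (binary) → 16 + 8 + 2 = 26 (decimal)
22 + 26 = 48
Convert 2 tens, 9 ones (place-value notation) → 2×10 + 9 = 29 (decimal)
48 + 29 = 77
77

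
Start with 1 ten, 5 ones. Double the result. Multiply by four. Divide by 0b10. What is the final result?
Convert 1 ten, 5 ones (place-value notation) → 1×10 + 5 = 15 (decimal)
Start: 15
15 × 2 = 30
Convert four (English words) → 4 (decimal)
30 × 4 = 120
Convert 0b10 (binary) → 2 (decimal)
120 ÷ 2 = 60
60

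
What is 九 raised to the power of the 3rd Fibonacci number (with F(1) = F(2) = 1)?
Convert 九 (Chinese numeral) → 9 (decimal)
Convert the 3rd Fibonacci number (with F(1) = F(2) = 1) (Fibonacci index) → 1, 1, 2 → 2 (decimal)
Compute 9 ^ 2 = 81
81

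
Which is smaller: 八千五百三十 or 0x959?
Convert 八千五百三十 (Chinese numeral) → 8×1000 + 5×100 + 3×10 = 8530 (decimal)
Convert 0x959 (hexadecimal) → 9×256 + 5×16 + 9 = 2393 (decimal)
Compare 8530 vs 2393: smaller = 2393
2393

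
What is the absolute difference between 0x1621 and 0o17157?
Convert 0x1621 (hexadecimal) → 1×4096 + 6×256 + 2×16 + 1 = 5665 (decimal)
Convert 0o17157 (octal) → 1×4096 + 7×512 + 1×64 + 5×8 + 7 = 7791 (decimal)
Compute |5665 - 7791| = 2126
2126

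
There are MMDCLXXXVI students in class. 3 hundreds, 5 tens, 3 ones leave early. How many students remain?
Convert MMDCLXXXVI (Roman numeral) → 1000 + 1000 + 500 + 100 + 50 + 10 + 10 + 10 + 5 + 1 = 2686 (decimal)
Convert 3 hundreds, 5 tens, 3 ones (place-value notation) → 3×100 + 5×10 + 3 = 353 (decimal)
Compute 2686 - 353 = 2333
2333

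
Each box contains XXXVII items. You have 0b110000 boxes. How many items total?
Convert XXXVII (Roman numeral) → 10 + 10 + 10 + 5 + 1 + 1 = 37 (decimal)
Convert 0b110000 (binary) → 32 + 16 = 48 (decimal)
Compute 37 × 48 = 1776
1776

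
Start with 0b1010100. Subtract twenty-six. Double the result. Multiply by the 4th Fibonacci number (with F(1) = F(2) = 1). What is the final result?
Convert 0b1010100 (binary) → 64 + 16 + 4 = 84 (decimal)
Start: 84
Convert twenty-six (English words) → 26 (decimal)
84 - 26 = 58
58 × 2 = 116
Convert the 4th Fibonacci number (with F(1) = F(2) = 1) (Fibonacci index) → 1, 1, 2, 3 → 3 (decimal)
116 × 3 = 348
348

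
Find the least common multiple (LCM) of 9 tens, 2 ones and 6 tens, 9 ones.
Convert 9 tens, 2 ones (place-value notation) → 9×10 + 2 = 92 (decimal)
Convert 6 tens, 9 ones (place-value notation) → 6×10 + 9 = 69 (decimal)
Compute lcm(92, 69) = 276
276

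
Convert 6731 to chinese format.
Convert 6731 (decimal) → 6731 = 6×1000 + 7×100 + 3×10 + 1 → 六千七百三十一 (Chinese numeral)
六千七百三十一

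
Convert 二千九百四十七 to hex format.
Convert 二千九百四十七 (Chinese numeral) → 2×1000 + 9×100 + 4×10 + 7 = 2947 (decimal)
Convert 2947 (decimal) → 2947 = 11×256 + 8×16 + 3 → 0xB83 (hexadecimal)
0xB83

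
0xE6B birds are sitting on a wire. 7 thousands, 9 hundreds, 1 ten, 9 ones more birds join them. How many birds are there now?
Convert 0xE6B (hexadecimal) → 14×256 + 6×16 + 11 = 3691 (decimal)
Convert 7 thousands, 9 hundreds, 1 ten, 9 ones (place-value notation) → 7×1000 + 9×100 + 1×10 + 9 = 7919 (decimal)
Compute 3691 + 7919 = 11610
11610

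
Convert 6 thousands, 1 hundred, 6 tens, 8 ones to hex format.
Convert 6 thousands, 1 hundred, 6 tens, 8 ones (place-value notation) → 6×1000 + 1×100 + 6×10 + 8 = 6168 (decimal)
Convert 6168 (decimal) → 6168 = 1×4096 + 8×256 + 1×16 + 8 → 0x1818 (hexadecimal)
0x1818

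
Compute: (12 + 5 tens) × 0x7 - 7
Convert 5 tens (place-value notation) → 5×10 = 50 (decimal)
Convert 0x7 (hexadecimal) → 7 (decimal)
Expression in decimal: (12 + 50) × 7 - 7
Parentheses first: 12 + 50 = 62
Multiply: 62 × 7 = 434
Subtract: 434 - 7 = 427
427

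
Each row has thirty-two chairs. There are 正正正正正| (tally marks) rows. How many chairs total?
Convert thirty-two (English words) → 32 (decimal)
Convert 正正正正正| (tally marks) → 5 + 5 + 5 + 5 + 5 + 1 = 26 (decimal)
Compute 32 × 26 = 832
832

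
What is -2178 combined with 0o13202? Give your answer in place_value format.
Convert 0o13202 (octal) → 1×4096 + 3×512 + 2×64 + 2 = 5762 (decimal)
Compute -2178 + 5762 = 3584
Convert 3584 (decimal) → 3584 = 3×1000 + 5×100 + 8×10 + 4 → 3 thousands, 5 hundreds, 8 tens, 4 ones (place-value notation)
3 thousands, 5 hundreds, 8 tens, 4 ones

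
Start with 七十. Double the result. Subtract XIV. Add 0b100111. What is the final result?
Convert 七十 (Chinese numeral) → 7×10 = 70 (decimal)
Start: 70
70 × 2 = 140
Convert XIV (Roman numeral) → 10 + 4 = 14 (decimal)
140 - 14 = 126
Convert 0b100111 (binary) → 32 + 4 + 2 + 1 = 39 (decimal)
126 + 39 = 165
165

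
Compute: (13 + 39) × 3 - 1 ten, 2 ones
Convert 1 ten, 2 ones (place-value notation) → 1×10 + 2 = 12 (decimal)
Expression in decimal: (13 + 39) × 3 - 12
Parentheses first: 13 + 39 = 52
Multiply: 52 × 3 = 156
Subtract: 156 - 12 = 144
144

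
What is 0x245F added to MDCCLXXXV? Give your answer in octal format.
Convert 0x245F (hexadecimal) → 2×4096 + 4×256 + 5×16 + 15 = 9311 (decimal)
Convert MDCCLXXXV (Roman numeral) → 1000 + 500 + 100 + 100 + 50 + 10 + 10 + 10 + 5 = 1785 (decimal)
Compute 9311 + 1785 = 11096
Convert 11096 (decimal) → 11096 = 2×4096 + 5×512 + 5×64 + 3×8 → 0o25530 (octal)
0o25530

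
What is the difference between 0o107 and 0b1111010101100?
Convert 0o107 (octal) → 1×64 + 7 = 71 (decimal)
Convert 0b1111010101100 (binary) → 4096 + 2048 + 1024 + 512 + 128 + 32 + 8 + 4 = 7852 (decimal)
Difference: |71 - 7852| = 7781
7781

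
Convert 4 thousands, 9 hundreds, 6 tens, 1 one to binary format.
Convert 4 thousands, 9 hundreds, 6 tens, 1 one (place-value notation) → 4×1000 + 9×100 + 6×10 + 1 = 4961 (decimal)
Convert 4961 (decimal) → 4961 = 4096 + 512 + 256 + 64 + 32 + 1 → 0b1001101100001 (binary)
0b1001101100001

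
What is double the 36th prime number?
The 36th prime number = 151
Compute 151 × 2 = 302
302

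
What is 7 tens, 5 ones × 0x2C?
Convert 7 tens, 5 ones (place-value notation) → 7×10 + 5 = 75 (decimal)
Convert 0x2C (hexadecimal) → 2×16 + 12 = 44 (decimal)
Compute 75 × 44 = 3300
3300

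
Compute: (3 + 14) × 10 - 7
Parentheses first: 3 + 14 = 17
Multiply: 17 × 10 = 170
Subtract: 170 - 7 = 163
163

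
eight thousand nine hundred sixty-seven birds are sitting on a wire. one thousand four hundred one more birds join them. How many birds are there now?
Convert eight thousand nine hundred sixty-seven (English words) → 8×1000 + 9×100 + 67 = 8967 (decimal)
Convert one thousand four hundred one (English words) → 1×1000 + 4×100 + 1 = 1401 (decimal)
Compute 8967 + 1401 = 10368
10368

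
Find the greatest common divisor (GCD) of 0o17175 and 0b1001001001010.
Convert 0o17175 (octal) → 1×4096 + 7×512 + 1×64 + 7×8 + 5 = 7805 (decimal)
Convert 0b1001001001010 (binary) → 4096 + 512 + 64 + 8 + 2 = 4682 (decimal)
Compute gcd(7805, 4682) = 1
1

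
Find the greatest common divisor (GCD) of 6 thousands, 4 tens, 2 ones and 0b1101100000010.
Convert 6 thousands, 4 tens, 2 ones (place-value notation) → 6×1000 + 4×10 + 2 = 6042 (decimal)
Convert 0b1101100000010 (binary) → 4096 + 2048 + 512 + 256 + 2 = 6914 (decimal)
Compute gcd(6042, 6914) = 2
2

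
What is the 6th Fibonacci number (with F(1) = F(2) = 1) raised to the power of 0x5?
Convert the 6th Fibonacci number (with F(1) = F(2) = 1) (Fibonacci index) → 1, 1, 2, 3, 5, 8 → 8 (decimal)
Convert 0x5 (hexadecimal) → 5 (decimal)
Compute 8 ^ 5 = 32768
32768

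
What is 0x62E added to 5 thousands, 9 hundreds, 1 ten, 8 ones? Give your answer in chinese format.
Convert 0x62E (hexadecimal) → 6×256 + 2×16 + 14 = 1582 (decimal)
Convert 5 thousands, 9 hundreds, 1 ten, 8 ones (place-value notation) → 5×1000 + 9×100 + 1×10 + 8 = 5918 (decimal)
Compute 1582 + 5918 = 7500
Convert 7500 (decimal) → 7500 = 7×1000 + 5×100 → 七千五百 (Chinese numeral)
七千五百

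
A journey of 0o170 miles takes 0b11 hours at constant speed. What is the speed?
Convert 0o170 (octal) → 1×64 + 7×8 = 120 (decimal)
Convert 0b11 (binary) → 2 + 1 = 3 (decimal)
Compute 120 ÷ 3 = 40
40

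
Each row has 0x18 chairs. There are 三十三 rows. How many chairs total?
Convert 0x18 (hexadecimal) → 1×16 + 8 = 24 (decimal)
Convert 三十三 (Chinese numeral) → 3×10 + 3 = 33 (decimal)
Compute 24 × 33 = 792
792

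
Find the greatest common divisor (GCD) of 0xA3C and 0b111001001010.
Convert 0xA3C (hexadecimal) → 10×256 + 3×16 + 12 = 2620 (decimal)
Convert 0b111001001010 (binary) → 2048 + 1024 + 512 + 64 + 8 + 2 = 3658 (decimal)
Compute gcd(2620, 3658) = 2
2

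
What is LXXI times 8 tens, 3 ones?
Convert LXXI (Roman numeral) → 50 + 10 + 10 + 1 = 71 (decimal)
Convert 8 tens, 3 ones (place-value notation) → 8×10 + 3 = 83 (decimal)
Compute 71 × 83 = 5893
5893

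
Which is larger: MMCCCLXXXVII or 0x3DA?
Convert MMCCCLXXXVII (Roman numeral) → 1000 + 1000 + 100 + 100 + 100 + 50 + 10 + 10 + 10 + 5 + 1 + 1 = 2387 (decimal)
Convert 0x3DA (hexadecimal) → 3×256 + 13×16 + 10 = 986 (decimal)
Compare 2387 vs 986: larger = 2387
2387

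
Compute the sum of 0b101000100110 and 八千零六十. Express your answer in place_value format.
Convert 0b101000100110 (binary) → 2048 + 512 + 32 + 4 + 2 = 2598 (decimal)
Convert 八千零六十 (Chinese numeral) → 8×1000 + 6×10 = 8060 (decimal)
Compute 2598 + 8060 = 10658
Convert 10658 (decimal) → 10658 = 10×1000 + 6×100 + 5×10 + 8 → 10 thousands, 6 hundreds, 5 tens, 8 ones (place-value notation)
10 thousands, 6 hundreds, 5 tens, 8 ones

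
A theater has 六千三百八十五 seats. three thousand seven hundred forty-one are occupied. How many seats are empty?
Convert 六千三百八十五 (Chinese numeral) → 6×1000 + 3×100 + 8×10 + 5 = 6385 (decimal)
Convert three thousand seven hundred forty-one (English words) → 3×1000 + 7×100 + 41 = 3741 (decimal)
Compute 6385 - 3741 = 2644
2644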